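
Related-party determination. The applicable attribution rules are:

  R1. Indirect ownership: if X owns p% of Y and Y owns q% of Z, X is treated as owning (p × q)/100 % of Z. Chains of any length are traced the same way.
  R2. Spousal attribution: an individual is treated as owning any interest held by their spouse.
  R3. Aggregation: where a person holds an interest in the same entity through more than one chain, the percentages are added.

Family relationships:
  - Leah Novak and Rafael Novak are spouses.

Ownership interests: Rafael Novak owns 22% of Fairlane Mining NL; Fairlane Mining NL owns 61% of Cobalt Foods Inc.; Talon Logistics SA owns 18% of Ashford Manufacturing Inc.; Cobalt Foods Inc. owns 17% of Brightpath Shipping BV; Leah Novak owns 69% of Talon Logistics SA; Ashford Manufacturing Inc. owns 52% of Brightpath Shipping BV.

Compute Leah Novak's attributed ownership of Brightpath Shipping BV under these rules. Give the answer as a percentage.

By spousal attribution (R2), Leah Novak is treated as owning Rafael Novak's 22% interest in Fairlane Mining NL.
Chain via Talon Logistics SA → Ashford Manufacturing Inc. (R1): 69% × 18% × 52% = 6.4584% of Brightpath Shipping BV.
Chain via Fairlane Mining NL → Cobalt Foods Inc. (R1): 22% × 61% × 17% = 2.2814% of Brightpath Shipping BV.
Aggregating (R3): 6.4584% + 2.2814% = 8.7398%.

8.7398%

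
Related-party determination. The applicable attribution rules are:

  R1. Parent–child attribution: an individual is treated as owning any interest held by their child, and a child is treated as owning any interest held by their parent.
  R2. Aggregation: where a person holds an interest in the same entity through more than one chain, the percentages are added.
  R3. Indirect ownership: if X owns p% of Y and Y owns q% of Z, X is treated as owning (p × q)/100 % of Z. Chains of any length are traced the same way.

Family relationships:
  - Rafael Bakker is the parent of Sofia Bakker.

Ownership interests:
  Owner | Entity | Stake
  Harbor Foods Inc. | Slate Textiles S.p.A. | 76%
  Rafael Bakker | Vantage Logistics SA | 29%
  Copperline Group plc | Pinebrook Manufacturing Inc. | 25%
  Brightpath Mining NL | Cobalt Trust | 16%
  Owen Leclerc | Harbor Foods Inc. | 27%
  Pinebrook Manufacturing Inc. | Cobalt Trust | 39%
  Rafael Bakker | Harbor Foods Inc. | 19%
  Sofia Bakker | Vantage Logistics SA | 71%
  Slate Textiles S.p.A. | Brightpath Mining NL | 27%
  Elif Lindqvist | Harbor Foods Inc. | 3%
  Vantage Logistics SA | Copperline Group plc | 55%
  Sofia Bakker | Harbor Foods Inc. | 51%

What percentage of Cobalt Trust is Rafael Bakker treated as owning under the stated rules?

7.66074%

By parent–child attribution (R1), Rafael Bakker is treated as also owning Sofia Bakker's interest in Vantage Logistics SA, giving 29% + 71% = 100%.
By parent–child attribution (R1), Rafael Bakker is treated as also owning Sofia Bakker's interest in Harbor Foods Inc, giving 19% + 51% = 70%.
Chain via Vantage Logistics SA → Copperline Group plc → Pinebrook Manufacturing Inc. (R3): 100% × 55% × 25% × 39% = 5.3625% of Cobalt Trust.
Chain via Harbor Foods Inc. → Slate Textiles S.p.A. → Brightpath Mining NL (R3): 70% × 76% × 27% × 16% = 2.29824% of Cobalt Trust.
Aggregating (R2): 5.3625% + 2.29824% = 7.66074%.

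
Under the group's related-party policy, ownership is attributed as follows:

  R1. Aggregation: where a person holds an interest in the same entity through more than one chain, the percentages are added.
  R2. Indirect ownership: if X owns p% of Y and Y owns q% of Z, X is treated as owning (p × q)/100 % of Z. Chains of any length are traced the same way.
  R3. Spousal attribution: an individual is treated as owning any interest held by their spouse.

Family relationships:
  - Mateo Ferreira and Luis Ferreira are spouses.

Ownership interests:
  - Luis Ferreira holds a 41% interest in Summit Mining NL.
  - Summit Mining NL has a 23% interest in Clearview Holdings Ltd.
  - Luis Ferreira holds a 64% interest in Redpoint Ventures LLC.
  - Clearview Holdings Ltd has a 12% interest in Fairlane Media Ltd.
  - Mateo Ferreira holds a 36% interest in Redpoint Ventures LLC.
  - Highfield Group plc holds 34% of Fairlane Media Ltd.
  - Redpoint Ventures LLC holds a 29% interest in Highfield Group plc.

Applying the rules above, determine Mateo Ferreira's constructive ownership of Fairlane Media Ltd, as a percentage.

10.9916%

By spousal attribution (R3), Mateo Ferreira is treated as also owning Luis Ferreira's interest in Redpoint Ventures LLC, giving 36% + 64% = 100%.
By spousal attribution (R3), Mateo Ferreira is treated as owning Luis Ferreira's 41% interest in Summit Mining NL.
Chain via Redpoint Ventures LLC → Highfield Group plc (R2): 100% × 29% × 34% = 9.86% of Fairlane Media Ltd.
Chain via Summit Mining NL → Clearview Holdings Ltd (R2): 41% × 23% × 12% = 1.1316% of Fairlane Media Ltd.
Aggregating (R1): 9.86% + 1.1316% = 10.9916%.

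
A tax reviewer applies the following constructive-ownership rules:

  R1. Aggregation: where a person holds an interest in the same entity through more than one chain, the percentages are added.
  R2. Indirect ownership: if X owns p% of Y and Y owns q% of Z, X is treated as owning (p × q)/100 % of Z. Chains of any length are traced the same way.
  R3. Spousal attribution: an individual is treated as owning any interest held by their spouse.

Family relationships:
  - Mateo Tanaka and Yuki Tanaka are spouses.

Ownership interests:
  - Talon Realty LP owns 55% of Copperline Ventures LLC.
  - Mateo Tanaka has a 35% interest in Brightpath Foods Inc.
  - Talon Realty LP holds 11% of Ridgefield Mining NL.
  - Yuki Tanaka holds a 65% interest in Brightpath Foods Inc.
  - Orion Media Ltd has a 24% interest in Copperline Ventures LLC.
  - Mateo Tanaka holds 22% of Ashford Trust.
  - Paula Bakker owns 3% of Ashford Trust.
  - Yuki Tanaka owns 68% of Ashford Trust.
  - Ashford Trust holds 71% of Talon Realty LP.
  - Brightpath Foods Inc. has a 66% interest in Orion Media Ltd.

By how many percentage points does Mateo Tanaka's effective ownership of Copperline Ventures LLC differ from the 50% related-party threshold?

By spousal attribution (R3), Mateo Tanaka is treated as also owning Yuki Tanaka's interest in Ashford Trust, giving 22% + 68% = 90%.
By spousal attribution (R3), Mateo Tanaka is treated as also owning Yuki Tanaka's interest in Brightpath Foods Inc, giving 35% + 65% = 100%.
Chain via Ashford Trust → Talon Realty LP (R2): 90% × 71% × 55% = 35.145% of Copperline Ventures LLC.
Chain via Brightpath Foods Inc. → Orion Media Ltd (R2): 100% × 66% × 24% = 15.84% of Copperline Ventures LLC.
Aggregating (R1): 35.145% + 15.84% = 50.985%.
50.985% exceeds the 50% threshold by 0.985 percentage points.

0.985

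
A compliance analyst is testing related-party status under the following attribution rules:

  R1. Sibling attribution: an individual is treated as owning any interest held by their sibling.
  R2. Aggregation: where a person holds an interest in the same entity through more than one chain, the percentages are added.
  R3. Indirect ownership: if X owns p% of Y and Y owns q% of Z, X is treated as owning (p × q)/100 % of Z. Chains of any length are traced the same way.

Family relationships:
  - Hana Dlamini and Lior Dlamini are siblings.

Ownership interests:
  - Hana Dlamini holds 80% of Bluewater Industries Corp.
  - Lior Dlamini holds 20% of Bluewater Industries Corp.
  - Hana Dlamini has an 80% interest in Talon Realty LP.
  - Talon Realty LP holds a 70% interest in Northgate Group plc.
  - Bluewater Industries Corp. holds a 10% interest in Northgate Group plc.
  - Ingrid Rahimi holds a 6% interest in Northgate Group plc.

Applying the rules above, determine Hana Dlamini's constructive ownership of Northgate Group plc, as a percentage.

By sibling attribution (R1), Hana Dlamini is treated as also owning Lior Dlamini's interest in Bluewater Industries Corp, giving 80% + 20% = 100%.
Chain via Bluewater Industries Corp. (R3): 100% × 10% = 10% of Northgate Group plc.
Chain via Talon Realty LP (R3): 80% × 70% = 56% of Northgate Group plc.
Aggregating (R2): 10% + 56% = 66%.

66%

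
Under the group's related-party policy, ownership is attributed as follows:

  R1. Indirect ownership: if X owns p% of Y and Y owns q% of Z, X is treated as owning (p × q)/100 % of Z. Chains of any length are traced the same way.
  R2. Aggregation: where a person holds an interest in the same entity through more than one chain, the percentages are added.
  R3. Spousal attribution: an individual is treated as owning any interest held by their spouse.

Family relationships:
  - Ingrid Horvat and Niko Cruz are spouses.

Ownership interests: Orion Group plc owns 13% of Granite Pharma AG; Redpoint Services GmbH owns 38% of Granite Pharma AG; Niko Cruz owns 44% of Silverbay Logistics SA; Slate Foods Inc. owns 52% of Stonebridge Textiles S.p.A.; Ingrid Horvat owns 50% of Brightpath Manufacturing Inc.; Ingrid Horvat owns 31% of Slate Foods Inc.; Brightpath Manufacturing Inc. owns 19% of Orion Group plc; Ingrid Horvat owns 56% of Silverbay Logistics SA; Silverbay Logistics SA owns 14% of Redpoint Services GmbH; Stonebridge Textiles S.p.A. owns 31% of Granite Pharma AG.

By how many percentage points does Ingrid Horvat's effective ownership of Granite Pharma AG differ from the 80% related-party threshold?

68.4478

By spousal attribution (R3), Ingrid Horvat is treated as also owning Niko Cruz's interest in Silverbay Logistics SA, giving 56% + 44% = 100%.
Chain via Brightpath Manufacturing Inc. → Orion Group plc (R1): 50% × 19% × 13% = 1.235% of Granite Pharma AG.
Chain via Slate Foods Inc. → Stonebridge Textiles S.p.A. (R1): 31% × 52% × 31% = 4.9972% of Granite Pharma AG.
Chain via Silverbay Logistics SA → Redpoint Services GmbH (R1): 100% × 14% × 38% = 5.32% of Granite Pharma AG.
Aggregating (R2): 1.235% + 4.9972% + 5.32% = 11.5522%.
11.5522% falls short of the 80% threshold by 68.4478 percentage points.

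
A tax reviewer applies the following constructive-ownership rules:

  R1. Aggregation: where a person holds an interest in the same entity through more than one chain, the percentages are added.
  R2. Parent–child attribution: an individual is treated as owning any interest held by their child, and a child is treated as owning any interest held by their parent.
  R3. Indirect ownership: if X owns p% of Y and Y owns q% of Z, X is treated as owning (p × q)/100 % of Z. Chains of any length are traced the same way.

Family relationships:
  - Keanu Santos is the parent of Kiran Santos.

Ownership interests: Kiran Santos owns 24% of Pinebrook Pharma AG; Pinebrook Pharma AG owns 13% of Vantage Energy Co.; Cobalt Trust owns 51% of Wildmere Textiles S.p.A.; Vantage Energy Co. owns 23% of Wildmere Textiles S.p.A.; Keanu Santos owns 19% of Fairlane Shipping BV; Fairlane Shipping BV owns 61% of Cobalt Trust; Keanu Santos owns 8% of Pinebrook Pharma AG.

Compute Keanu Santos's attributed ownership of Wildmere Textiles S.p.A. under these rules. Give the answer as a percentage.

6.8677%

By parent–child attribution (R2), Keanu Santos is treated as also owning Kiran Santos's interest in Pinebrook Pharma AG, giving 8% + 24% = 32%.
Chain via Fairlane Shipping BV → Cobalt Trust (R3): 19% × 61% × 51% = 5.9109% of Wildmere Textiles S.p.A.
Chain via Pinebrook Pharma AG → Vantage Energy Co. (R3): 32% × 13% × 23% = 0.9568% of Wildmere Textiles S.p.A.
Aggregating (R1): 5.9109% + 0.9568% = 6.8677%.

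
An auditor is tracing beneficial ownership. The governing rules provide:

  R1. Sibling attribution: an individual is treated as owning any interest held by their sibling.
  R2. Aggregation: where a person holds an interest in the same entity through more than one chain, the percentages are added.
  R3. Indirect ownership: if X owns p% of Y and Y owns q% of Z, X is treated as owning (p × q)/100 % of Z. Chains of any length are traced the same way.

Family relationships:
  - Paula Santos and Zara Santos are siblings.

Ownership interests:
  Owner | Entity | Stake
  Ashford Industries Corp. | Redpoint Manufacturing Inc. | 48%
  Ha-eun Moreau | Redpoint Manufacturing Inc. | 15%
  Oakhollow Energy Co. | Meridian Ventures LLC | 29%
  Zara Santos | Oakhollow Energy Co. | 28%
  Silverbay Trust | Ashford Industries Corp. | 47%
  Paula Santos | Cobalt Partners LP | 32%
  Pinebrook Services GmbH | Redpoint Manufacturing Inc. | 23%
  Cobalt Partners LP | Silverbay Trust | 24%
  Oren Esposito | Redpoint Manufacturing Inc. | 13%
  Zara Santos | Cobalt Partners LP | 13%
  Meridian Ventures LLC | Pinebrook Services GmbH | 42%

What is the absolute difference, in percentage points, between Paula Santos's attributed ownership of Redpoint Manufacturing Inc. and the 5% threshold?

By sibling attribution (R1), Paula Santos is treated as also owning Zara Santos's interest in Cobalt Partners LP, giving 32% + 13% = 45%.
By sibling attribution (R1), Paula Santos is treated as owning Zara Santos's 28% interest in Oakhollow Energy Co.
Chain via Cobalt Partners LP → Silverbay Trust → Ashford Industries Corp. (R3): 45% × 24% × 47% × 48% = 2.43648% of Redpoint Manufacturing Inc.
Chain via Oakhollow Energy Co. → Meridian Ventures LLC → Pinebrook Services GmbH (R3): 28% × 29% × 42% × 23% = 0.784392% of Redpoint Manufacturing Inc.
Aggregating (R2): 2.43648% + 0.784392% = 3.220872%.
3.220872% falls short of the 5% threshold by 1.779128 percentage points.

1.779128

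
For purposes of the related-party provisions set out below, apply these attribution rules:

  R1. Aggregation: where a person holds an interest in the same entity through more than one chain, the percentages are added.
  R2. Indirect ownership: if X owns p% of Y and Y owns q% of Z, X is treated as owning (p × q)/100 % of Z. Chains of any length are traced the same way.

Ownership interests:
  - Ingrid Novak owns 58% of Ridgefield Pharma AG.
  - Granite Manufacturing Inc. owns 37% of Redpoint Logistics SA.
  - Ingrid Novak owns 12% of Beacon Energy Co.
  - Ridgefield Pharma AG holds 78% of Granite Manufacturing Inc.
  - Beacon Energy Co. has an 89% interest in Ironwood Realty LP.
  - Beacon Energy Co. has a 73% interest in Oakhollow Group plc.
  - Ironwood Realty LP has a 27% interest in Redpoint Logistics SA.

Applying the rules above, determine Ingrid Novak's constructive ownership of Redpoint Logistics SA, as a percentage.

19.6224%

Chain via Beacon Energy Co. → Ironwood Realty LP (R2): 12% × 89% × 27% = 2.8836% of Redpoint Logistics SA.
Chain via Ridgefield Pharma AG → Granite Manufacturing Inc. (R2): 58% × 78% × 37% = 16.7388% of Redpoint Logistics SA.
Aggregating (R1): 2.8836% + 16.7388% = 19.6224%.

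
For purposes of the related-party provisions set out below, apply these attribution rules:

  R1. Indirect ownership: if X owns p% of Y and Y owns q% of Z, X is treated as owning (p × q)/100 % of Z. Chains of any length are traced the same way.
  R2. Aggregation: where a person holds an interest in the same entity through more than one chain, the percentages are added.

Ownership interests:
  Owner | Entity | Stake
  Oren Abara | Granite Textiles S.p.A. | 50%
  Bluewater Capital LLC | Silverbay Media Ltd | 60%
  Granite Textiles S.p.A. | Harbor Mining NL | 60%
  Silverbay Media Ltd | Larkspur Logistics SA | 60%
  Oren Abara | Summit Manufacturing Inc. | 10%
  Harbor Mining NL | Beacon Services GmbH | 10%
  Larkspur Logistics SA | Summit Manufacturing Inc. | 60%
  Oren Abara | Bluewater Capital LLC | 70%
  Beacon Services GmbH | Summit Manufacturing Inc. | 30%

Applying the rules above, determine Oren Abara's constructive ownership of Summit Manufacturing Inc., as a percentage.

26.02%

Chain via Bluewater Capital LLC → Silverbay Media Ltd → Larkspur Logistics SA (R1): 70% × 60% × 60% × 60% = 15.12% of Summit Manufacturing Inc.
Chain via Granite Textiles S.p.A. → Harbor Mining NL → Beacon Services GmbH (R1): 50% × 60% × 10% × 30% = 0.9% of Summit Manufacturing Inc.
Direct interest in Summit Manufacturing Inc: 10%.
Aggregating (R2): 15.12% + 0.9% + 10% = 26.02%.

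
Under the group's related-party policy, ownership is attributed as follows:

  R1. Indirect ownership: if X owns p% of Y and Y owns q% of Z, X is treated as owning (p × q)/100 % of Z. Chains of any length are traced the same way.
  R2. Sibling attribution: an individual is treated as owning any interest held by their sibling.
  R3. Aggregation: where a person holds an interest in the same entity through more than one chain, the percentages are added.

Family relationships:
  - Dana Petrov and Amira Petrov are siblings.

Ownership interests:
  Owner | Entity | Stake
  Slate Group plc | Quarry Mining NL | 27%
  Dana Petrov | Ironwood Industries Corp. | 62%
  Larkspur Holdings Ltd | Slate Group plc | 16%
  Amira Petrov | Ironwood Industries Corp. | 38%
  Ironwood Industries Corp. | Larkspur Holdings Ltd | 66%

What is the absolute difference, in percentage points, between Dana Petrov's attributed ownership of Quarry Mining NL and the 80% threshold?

By sibling attribution (R2), Dana Petrov is treated as also owning Amira Petrov's interest in Ironwood Industries Corp, giving 62% + 38% = 100%.
Chain via Ironwood Industries Corp. → Larkspur Holdings Ltd → Slate Group plc (R1): 100% × 66% × 16% × 27% = 2.8512% of Quarry Mining NL.
2.8512% falls short of the 80% threshold by 77.1488 percentage points.

77.1488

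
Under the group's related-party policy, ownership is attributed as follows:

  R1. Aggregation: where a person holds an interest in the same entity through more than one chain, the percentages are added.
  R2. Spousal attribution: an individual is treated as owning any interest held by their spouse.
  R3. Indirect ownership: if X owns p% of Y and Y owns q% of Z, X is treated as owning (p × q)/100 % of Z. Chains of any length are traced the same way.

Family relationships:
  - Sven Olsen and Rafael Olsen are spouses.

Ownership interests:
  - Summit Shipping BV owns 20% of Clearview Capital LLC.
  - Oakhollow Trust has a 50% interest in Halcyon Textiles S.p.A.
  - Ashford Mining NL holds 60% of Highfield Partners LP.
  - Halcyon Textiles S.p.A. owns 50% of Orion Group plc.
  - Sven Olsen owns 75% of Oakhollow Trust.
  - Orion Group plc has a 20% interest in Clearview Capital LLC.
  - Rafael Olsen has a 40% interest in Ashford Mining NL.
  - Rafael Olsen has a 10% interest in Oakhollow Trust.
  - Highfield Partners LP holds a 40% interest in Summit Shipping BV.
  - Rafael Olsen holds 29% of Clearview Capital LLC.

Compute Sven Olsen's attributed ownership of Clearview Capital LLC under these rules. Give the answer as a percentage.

35.17%

By spousal attribution (R2), Sven Olsen is treated as also owning Rafael Olsen's interest in Oakhollow Trust, giving 75% + 10% = 85%.
By spousal attribution (R2), Sven Olsen is treated as owning Rafael Olsen's 40% interest in Ashford Mining NL.
By spousal attribution (R2), Sven Olsen is treated as owning Rafael Olsen's 29% interest in Clearview Capital LLC.
Chain via Oakhollow Trust → Halcyon Textiles S.p.A. → Orion Group plc (R3): 85% × 50% × 50% × 20% = 4.25% of Clearview Capital LLC.
Chain via Ashford Mining NL → Highfield Partners LP → Summit Shipping BV (R3): 40% × 60% × 40% × 20% = 1.92% of Clearview Capital LLC.
Direct interest in Clearview Capital LLC: 29%.
Aggregating (R1): 4.25% + 1.92% + 29% = 35.17%.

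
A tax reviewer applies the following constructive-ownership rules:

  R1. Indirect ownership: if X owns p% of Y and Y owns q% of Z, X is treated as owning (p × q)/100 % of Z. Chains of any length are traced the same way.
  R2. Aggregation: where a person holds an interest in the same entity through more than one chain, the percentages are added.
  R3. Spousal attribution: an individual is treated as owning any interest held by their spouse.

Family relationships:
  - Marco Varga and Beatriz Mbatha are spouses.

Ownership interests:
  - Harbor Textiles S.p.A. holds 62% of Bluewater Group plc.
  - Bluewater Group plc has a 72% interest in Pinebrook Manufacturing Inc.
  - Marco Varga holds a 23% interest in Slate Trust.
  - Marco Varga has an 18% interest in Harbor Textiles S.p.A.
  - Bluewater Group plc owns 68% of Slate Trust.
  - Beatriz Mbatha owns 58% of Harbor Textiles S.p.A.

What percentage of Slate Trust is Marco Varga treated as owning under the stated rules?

55.0416%

By spousal attribution (R3), Marco Varga is treated as also owning Beatriz Mbatha's interest in Harbor Textiles S.p.A, giving 18% + 58% = 76%.
Chain via Harbor Textiles S.p.A. → Bluewater Group plc (R1): 76% × 62% × 68% = 32.0416% of Slate Trust.
Direct interest in Slate Trust: 23%.
Aggregating (R2): 32.0416% + 23% = 55.0416%.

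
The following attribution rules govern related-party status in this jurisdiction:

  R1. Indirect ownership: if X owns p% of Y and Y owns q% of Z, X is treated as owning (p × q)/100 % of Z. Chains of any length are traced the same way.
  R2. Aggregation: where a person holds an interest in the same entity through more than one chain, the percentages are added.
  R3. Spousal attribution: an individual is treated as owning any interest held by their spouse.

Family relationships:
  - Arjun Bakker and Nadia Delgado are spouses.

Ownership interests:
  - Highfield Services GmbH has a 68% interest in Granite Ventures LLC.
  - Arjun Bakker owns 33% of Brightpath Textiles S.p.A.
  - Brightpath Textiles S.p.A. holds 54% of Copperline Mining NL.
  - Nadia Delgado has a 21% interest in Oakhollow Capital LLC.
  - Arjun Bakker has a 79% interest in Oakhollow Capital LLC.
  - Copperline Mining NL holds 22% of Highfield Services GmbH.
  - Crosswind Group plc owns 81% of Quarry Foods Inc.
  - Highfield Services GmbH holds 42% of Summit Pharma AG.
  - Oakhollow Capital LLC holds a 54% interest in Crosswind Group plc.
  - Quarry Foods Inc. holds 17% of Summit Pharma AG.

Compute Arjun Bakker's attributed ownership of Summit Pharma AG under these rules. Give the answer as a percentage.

By spousal attribution (R3), Arjun Bakker is treated as also owning Nadia Delgado's interest in Oakhollow Capital LLC, giving 79% + 21% = 100%.
Chain via Oakhollow Capital LLC → Crosswind Group plc → Quarry Foods Inc. (R1): 100% × 54% × 81% × 17% = 7.4358% of Summit Pharma AG.
Chain via Brightpath Textiles S.p.A. → Copperline Mining NL → Highfield Services GmbH (R1): 33% × 54% × 22% × 42% = 1.646568% of Summit Pharma AG.
Aggregating (R2): 7.4358% + 1.646568% = 9.082368%.

9.082368%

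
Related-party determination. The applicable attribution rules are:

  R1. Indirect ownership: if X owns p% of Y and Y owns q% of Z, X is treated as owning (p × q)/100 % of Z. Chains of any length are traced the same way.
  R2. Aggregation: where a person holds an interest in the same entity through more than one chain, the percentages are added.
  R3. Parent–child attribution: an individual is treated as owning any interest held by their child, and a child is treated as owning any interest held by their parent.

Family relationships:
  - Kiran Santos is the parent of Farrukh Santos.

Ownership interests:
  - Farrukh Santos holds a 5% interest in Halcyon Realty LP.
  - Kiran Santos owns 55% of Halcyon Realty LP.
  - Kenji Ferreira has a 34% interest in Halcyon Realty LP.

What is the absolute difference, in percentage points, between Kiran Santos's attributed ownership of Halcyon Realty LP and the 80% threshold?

By parent–child attribution (R3), Kiran Santos is treated as also owning Farrukh Santos's interest in Halcyon Realty LP, giving 55% + 5% = 60%.
Direct interest in Halcyon Realty LP: 60%.
60% falls short of the 80% threshold by 20 percentage points.

20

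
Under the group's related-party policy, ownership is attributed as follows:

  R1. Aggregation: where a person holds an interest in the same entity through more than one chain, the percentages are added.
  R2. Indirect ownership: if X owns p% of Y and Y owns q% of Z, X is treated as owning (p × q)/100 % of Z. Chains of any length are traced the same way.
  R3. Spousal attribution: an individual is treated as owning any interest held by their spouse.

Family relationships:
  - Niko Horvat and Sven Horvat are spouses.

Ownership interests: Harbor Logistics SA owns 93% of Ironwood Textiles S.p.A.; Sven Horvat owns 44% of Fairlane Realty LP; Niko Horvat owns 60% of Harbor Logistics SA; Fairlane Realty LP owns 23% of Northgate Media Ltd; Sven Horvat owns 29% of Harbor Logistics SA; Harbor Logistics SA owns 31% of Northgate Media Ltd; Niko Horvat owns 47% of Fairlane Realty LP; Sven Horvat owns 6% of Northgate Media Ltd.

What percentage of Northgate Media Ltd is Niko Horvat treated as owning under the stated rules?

By spousal attribution (R3), Niko Horvat is treated as also owning Sven Horvat's interest in Fairlane Realty LP, giving 47% + 44% = 91%.
By spousal attribution (R3), Niko Horvat is treated as also owning Sven Horvat's interest in Harbor Logistics SA, giving 60% + 29% = 89%.
By spousal attribution (R3), Niko Horvat is treated as owning Sven Horvat's 6% interest in Northgate Media Ltd.
Chain via Fairlane Realty LP (R2): 91% × 23% = 20.93% of Northgate Media Ltd.
Chain via Harbor Logistics SA (R2): 89% × 31% = 27.59% of Northgate Media Ltd.
Direct interest in Northgate Media Ltd: 6%.
Aggregating (R1): 20.93% + 27.59% + 6% = 54.52%.

54.52%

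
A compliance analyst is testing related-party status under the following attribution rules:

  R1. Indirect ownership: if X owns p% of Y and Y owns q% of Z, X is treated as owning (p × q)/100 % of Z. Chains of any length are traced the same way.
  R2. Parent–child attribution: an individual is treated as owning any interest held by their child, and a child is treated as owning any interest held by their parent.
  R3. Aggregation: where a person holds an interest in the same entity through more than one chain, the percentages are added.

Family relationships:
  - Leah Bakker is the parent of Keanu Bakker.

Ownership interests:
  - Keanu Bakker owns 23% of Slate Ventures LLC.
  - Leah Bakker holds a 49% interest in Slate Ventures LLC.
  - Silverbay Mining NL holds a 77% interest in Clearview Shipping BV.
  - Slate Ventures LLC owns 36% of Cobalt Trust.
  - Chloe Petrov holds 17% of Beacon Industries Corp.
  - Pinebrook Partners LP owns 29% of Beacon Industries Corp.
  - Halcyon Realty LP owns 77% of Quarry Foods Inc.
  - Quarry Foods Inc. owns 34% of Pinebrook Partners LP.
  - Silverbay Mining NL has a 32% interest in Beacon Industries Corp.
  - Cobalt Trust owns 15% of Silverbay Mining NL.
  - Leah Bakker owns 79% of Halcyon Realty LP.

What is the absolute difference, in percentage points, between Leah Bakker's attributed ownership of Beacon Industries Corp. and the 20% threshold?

12.758002

By parent–child attribution (R2), Leah Bakker is treated as also owning Keanu Bakker's interest in Slate Ventures LLC, giving 49% + 23% = 72%.
Chain via Slate Ventures LLC → Cobalt Trust → Silverbay Mining NL (R1): 72% × 36% × 15% × 32% = 1.24416% of Beacon Industries Corp.
Chain via Halcyon Realty LP → Quarry Foods Inc. → Pinebrook Partners LP (R1): 79% × 77% × 34% × 29% = 5.997838% of Beacon Industries Corp.
Aggregating (R3): 1.24416% + 5.997838% = 7.241998%.
7.241998% falls short of the 20% threshold by 12.758002 percentage points.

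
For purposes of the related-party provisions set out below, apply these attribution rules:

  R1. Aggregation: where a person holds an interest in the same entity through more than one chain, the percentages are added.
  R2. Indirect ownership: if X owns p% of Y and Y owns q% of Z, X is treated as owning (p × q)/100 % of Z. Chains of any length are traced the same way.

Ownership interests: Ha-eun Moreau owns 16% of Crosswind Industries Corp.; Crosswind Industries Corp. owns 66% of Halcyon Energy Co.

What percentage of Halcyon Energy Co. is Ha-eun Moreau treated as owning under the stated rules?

10.56%

Chain via Crosswind Industries Corp. (R2): 16% × 66% = 10.56% of Halcyon Energy Co.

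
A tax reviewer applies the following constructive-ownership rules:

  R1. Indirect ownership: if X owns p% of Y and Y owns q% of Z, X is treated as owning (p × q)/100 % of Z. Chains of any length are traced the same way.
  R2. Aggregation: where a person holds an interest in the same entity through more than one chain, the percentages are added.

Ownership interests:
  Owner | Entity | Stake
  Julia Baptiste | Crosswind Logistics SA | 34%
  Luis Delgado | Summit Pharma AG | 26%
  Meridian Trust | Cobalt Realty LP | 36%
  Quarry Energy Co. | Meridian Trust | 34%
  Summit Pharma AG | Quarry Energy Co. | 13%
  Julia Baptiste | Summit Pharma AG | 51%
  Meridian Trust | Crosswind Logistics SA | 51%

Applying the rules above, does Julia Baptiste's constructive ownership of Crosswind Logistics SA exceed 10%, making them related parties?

Yes

Chain via Summit Pharma AG → Quarry Energy Co. → Meridian Trust (R1): 51% × 13% × 34% × 51% = 1.149642% of Crosswind Logistics SA.
Direct interest in Crosswind Logistics SA: 34%.
Aggregating (R2): 1.149642% + 34% = 35.149642%.
35.149642% exceeds the 10% threshold, so Julia is a related party to Crosswind Logistics SA.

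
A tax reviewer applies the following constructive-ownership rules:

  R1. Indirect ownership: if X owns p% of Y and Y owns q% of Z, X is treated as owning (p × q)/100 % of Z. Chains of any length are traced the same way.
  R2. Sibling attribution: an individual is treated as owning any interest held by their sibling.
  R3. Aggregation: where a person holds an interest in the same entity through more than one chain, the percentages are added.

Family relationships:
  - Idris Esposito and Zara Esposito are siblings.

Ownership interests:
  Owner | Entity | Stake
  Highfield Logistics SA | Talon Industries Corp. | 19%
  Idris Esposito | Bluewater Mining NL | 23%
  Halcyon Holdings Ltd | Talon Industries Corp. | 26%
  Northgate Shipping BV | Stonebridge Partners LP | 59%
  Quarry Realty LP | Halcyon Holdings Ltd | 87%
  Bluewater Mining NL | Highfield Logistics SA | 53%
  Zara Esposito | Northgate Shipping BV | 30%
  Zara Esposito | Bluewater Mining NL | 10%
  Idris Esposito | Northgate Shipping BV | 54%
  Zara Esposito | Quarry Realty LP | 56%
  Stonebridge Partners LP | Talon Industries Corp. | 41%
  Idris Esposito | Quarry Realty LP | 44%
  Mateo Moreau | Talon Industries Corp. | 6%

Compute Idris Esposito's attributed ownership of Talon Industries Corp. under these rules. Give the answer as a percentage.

46.2627%

By sibling attribution (R2), Idris Esposito is treated as also owning Zara Esposito's interest in Quarry Realty LP, giving 44% + 56% = 100%.
By sibling attribution (R2), Idris Esposito is treated as also owning Zara Esposito's interest in Bluewater Mining NL, giving 23% + 10% = 33%.
By sibling attribution (R2), Idris Esposito is treated as also owning Zara Esposito's interest in Northgate Shipping BV, giving 54% + 30% = 84%.
Chain via Quarry Realty LP → Halcyon Holdings Ltd (R1): 100% × 87% × 26% = 22.62% of Talon Industries Corp.
Chain via Bluewater Mining NL → Highfield Logistics SA (R1): 33% × 53% × 19% = 3.3231% of Talon Industries Corp.
Chain via Northgate Shipping BV → Stonebridge Partners LP (R1): 84% × 59% × 41% = 20.3196% of Talon Industries Corp.
Aggregating (R3): 22.62% + 3.3231% + 20.3196% = 46.2627%.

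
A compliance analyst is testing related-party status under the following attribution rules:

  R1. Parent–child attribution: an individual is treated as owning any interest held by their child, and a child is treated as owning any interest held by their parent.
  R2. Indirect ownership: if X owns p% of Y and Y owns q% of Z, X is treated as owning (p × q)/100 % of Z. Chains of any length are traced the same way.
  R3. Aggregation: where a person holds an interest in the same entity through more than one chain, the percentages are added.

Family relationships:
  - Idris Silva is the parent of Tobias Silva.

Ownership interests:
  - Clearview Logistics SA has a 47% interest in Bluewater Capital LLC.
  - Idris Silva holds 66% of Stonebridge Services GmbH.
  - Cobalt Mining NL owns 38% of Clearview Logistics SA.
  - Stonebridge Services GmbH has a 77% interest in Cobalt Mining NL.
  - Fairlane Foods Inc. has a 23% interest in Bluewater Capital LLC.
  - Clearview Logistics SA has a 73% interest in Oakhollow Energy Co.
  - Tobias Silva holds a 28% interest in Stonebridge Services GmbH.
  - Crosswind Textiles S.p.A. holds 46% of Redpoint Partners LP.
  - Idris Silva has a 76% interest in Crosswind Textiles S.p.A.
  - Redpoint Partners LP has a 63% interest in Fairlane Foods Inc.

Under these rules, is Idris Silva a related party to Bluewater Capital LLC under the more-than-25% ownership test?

No

By parent–child attribution (R1), Idris Silva is treated as also owning Tobias Silva's interest in Stonebridge Services GmbH, giving 66% + 28% = 94%.
Chain via Crosswind Textiles S.p.A. → Redpoint Partners LP → Fairlane Foods Inc. (R2): 76% × 46% × 63% × 23% = 5.065704% of Bluewater Capital LLC.
Chain via Stonebridge Services GmbH → Cobalt Mining NL → Clearview Logistics SA (R2): 94% × 77% × 38% × 47% = 12.927068% of Bluewater Capital LLC.
Aggregating (R3): 5.065704% + 12.927068% = 17.992772%.
17.992772% does not exceed the 25% threshold, so Idris is not a related party to Bluewater Capital LLC.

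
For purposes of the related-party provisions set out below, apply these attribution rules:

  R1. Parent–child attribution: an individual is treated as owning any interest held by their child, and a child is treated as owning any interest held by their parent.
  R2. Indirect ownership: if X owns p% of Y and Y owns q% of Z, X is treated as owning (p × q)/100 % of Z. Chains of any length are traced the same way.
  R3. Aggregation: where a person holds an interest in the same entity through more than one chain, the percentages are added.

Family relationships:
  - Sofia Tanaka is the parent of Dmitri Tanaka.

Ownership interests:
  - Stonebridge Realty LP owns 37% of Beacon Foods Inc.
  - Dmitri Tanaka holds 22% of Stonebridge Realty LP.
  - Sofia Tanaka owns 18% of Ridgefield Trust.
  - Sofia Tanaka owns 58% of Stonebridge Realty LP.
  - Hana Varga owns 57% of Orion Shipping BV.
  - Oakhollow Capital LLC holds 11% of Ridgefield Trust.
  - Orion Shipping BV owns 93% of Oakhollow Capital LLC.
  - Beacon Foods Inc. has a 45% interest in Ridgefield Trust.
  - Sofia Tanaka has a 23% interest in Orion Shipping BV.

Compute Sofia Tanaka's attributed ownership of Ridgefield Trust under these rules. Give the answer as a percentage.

33.6729%

By parent–child attribution (R1), Sofia Tanaka is treated as also owning Dmitri Tanaka's interest in Stonebridge Realty LP, giving 58% + 22% = 80%.
Chain via Orion Shipping BV → Oakhollow Capital LLC (R2): 23% × 93% × 11% = 2.3529% of Ridgefield Trust.
Chain via Stonebridge Realty LP → Beacon Foods Inc. (R2): 80% × 37% × 45% = 13.32% of Ridgefield Trust.
Direct interest in Ridgefield Trust: 18%.
Aggregating (R3): 2.3529% + 13.32% + 18% = 33.6729%.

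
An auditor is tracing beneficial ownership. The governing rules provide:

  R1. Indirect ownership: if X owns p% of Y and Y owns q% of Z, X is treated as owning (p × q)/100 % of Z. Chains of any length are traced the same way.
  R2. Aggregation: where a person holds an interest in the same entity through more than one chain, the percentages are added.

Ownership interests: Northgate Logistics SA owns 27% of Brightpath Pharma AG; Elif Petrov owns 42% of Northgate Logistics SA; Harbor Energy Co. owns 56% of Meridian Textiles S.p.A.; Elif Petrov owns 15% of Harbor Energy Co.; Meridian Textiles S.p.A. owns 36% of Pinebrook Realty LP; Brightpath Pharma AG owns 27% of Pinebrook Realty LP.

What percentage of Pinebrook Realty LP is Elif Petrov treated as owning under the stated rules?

Chain via Harbor Energy Co. → Meridian Textiles S.p.A. (R1): 15% × 56% × 36% = 3.024% of Pinebrook Realty LP.
Chain via Northgate Logistics SA → Brightpath Pharma AG (R1): 42% × 27% × 27% = 3.0618% of Pinebrook Realty LP.
Aggregating (R2): 3.024% + 3.0618% = 6.0858%.

6.0858%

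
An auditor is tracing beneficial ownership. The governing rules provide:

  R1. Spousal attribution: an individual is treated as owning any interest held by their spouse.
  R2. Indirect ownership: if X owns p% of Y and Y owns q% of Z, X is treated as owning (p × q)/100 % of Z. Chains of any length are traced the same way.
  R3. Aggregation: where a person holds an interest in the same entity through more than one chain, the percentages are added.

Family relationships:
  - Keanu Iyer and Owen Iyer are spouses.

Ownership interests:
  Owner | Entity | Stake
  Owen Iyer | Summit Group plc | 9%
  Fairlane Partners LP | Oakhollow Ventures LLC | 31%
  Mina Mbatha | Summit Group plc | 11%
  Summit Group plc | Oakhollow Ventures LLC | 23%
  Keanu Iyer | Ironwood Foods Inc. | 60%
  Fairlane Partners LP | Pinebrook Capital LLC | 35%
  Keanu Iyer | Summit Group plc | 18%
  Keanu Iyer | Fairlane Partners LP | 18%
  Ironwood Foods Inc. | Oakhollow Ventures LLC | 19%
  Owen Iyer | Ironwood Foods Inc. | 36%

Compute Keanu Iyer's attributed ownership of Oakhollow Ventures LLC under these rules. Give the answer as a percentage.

30.03%

By spousal attribution (R1), Keanu Iyer is treated as also owning Owen Iyer's interest in Summit Group plc, giving 18% + 9% = 27%.
By spousal attribution (R1), Keanu Iyer is treated as also owning Owen Iyer's interest in Ironwood Foods Inc, giving 60% + 36% = 96%.
Chain via Summit Group plc (R2): 27% × 23% = 6.21% of Oakhollow Ventures LLC.
Chain via Ironwood Foods Inc. (R2): 96% × 19% = 18.24% of Oakhollow Ventures LLC.
Chain via Fairlane Partners LP (R2): 18% × 31% = 5.58% of Oakhollow Ventures LLC.
Aggregating (R3): 6.21% + 18.24% + 5.58% = 30.03%.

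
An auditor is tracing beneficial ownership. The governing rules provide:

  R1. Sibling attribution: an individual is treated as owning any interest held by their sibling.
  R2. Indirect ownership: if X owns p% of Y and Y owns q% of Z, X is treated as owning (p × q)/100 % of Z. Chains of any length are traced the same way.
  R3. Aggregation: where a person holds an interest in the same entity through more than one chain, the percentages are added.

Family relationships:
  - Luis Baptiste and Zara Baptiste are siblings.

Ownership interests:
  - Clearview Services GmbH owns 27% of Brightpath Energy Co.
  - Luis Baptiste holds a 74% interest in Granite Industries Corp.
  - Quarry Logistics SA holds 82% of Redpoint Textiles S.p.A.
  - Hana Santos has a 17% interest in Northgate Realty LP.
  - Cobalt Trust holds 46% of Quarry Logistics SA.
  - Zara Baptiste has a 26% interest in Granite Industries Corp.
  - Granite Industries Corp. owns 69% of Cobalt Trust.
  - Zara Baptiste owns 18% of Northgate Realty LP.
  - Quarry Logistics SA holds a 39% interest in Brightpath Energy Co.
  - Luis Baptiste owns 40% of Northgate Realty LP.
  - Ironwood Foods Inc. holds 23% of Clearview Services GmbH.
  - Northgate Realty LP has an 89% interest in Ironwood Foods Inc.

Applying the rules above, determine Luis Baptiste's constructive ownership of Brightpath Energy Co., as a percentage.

By sibling attribution (R1), Luis Baptiste is treated as also owning Zara Baptiste's interest in Granite Industries Corp, giving 74% + 26% = 100%.
By sibling attribution (R1), Luis Baptiste is treated as also owning Zara Baptiste's interest in Northgate Realty LP, giving 40% + 18% = 58%.
Chain via Granite Industries Corp. → Cobalt Trust → Quarry Logistics SA (R2): 100% × 69% × 46% × 39% = 12.3786% of Brightpath Energy Co.
Chain via Northgate Realty LP → Ironwood Foods Inc. → Clearview Services GmbH (R2): 58% × 89% × 23% × 27% = 3.205602% of Brightpath Energy Co.
Aggregating (R3): 12.3786% + 3.205602% = 15.584202%.

15.584202%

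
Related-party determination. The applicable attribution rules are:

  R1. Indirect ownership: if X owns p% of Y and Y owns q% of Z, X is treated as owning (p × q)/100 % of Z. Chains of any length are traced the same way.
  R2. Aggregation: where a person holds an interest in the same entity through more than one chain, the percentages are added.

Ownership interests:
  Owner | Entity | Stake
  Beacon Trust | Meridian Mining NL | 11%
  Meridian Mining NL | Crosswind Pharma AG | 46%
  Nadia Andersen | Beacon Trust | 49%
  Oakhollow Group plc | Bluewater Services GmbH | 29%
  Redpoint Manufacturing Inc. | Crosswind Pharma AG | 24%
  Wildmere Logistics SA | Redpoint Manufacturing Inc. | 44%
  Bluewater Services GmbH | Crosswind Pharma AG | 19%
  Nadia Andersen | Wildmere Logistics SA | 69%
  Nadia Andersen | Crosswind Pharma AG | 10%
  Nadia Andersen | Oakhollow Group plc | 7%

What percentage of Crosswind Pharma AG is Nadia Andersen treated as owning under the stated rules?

Chain via Wildmere Logistics SA → Redpoint Manufacturing Inc. (R1): 69% × 44% × 24% = 7.2864% of Crosswind Pharma AG.
Chain via Beacon Trust → Meridian Mining NL (R1): 49% × 11% × 46% = 2.4794% of Crosswind Pharma AG.
Chain via Oakhollow Group plc → Bluewater Services GmbH (R1): 7% × 29% × 19% = 0.3857% of Crosswind Pharma AG.
Direct interest in Crosswind Pharma AG: 10%.
Aggregating (R2): 7.2864% + 2.4794% + 0.3857% + 10% = 20.1515%.

20.1515%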